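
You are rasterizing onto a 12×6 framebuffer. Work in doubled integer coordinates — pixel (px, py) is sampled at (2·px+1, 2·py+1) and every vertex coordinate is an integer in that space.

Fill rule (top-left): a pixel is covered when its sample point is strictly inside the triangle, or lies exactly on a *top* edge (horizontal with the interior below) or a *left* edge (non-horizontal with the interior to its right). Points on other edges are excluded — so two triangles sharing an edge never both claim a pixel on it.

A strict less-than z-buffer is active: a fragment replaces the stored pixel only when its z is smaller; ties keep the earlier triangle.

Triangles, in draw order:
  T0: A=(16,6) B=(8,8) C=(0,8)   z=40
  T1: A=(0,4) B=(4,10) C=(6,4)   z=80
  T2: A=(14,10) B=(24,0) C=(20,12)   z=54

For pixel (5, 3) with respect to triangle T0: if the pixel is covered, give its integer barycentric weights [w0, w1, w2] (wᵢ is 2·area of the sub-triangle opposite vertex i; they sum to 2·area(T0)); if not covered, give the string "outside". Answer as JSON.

T0:
  2·area = 16
  edge (16, 6)→(8, 8): d=(-8,2) right/bottom  bias=-1
  edge (8, 8)→(0, 8): d=(-8,0) right/bottom  bias=-1
  edge (0, 8)→(16, 6): d=(16,-2) top-left  bias=+0
    (4,3)@(9, 7): e=[6,8,2] → █
    (5,3)@(11, 7): e=[2,8,6] → █
    (6,3)@(13, 7): e=[-2,8,10] → ·
    (4,4)@(9, 9): e=[-10,-8,34] → ·
    (5,4)@(11, 9): e=[-14,-8,38] → ·
  covered (2 px):
    · · · · · · · · · · · ·
    · · · · · · · · · · · ·
    · · · · · · · · · · · ·
    · · · · █ █ · · · · · ·
    · · · · · · · · · · · ·
    · · · · · · · · · · · ·
T1:
  2·area = 36  (B↔C swapped to make it positive)
  edge (0, 4)→(6, 4): d=(6,0) top-left  bias=+0
  edge (6, 4)→(4, 10): d=(-2,6) right/bottom  bias=-1
  edge (4, 10)→(0, 4): d=(-4,-6) top-left  bias=+0
    (3,0)@(7, 1): e=[-18,0,54] → ·  [on edge]
    (0,2)@(1, 5): e=[6,28,2] → █
    (1,2)@(3, 5): e=[6,16,14] → █
    (2,2)@(5, 5): e=[6,4,26] → █
    (3,2)@(7, 5): e=[6,-8,38] → ·
    (0,3)@(1, 7): e=[18,24,-6] → ·
    (1,3)@(3, 7): e=[18,12,6] → █
    (2,3)@(5, 7): e=[18,0,18] → ·  [on edge]
    (1,4)@(3, 9): e=[30,8,-2] → ·
  covered (4 px):
    · · · · · · · · · · · ·
    · · · · · · · · · · · ·
    █ █ █ · · · · · · · · ·
    · █ · · · · · · · · · ·
    · · · · · · · · · · · ·
    · · · · · · · · · · · ·
T2:
  2·area = 80
  edge (14, 10)→(24, 0): d=(10,-10) top-left  bias=+0
  edge (24, 0)→(20, 12): d=(-4,12) right/bottom  bias=-1
  edge (20, 12)→(14, 10): d=(-6,-2) top-left  bias=+0
    (11,0)@(23, 1): e=[0,8,72] → █  [on edge]
    (10,1)@(21, 3): e=[0,24,56] → █  [on edge]
    (11,1)@(23, 3): e=[20,0,60] → ·  [on edge]
    (9,2)@(19, 5): e=[0,40,40] → █  [on edge]
    (11,2)@(23, 5): e=[40,-8,48] → ·
    (2,3)@(5, 7): e=[-120,200,0] → ·  [on edge]
    (8,3)@(17, 7): e=[0,56,24] → █  [on edge]
    (11,3)@(23, 7): e=[60,-16,36] → ·
    (5,4)@(11, 9): e=[-40,120,0] → ·  [on edge]
    (7,4)@(15, 9): e=[0,72,8] → █  [on edge]
    (10,4)@(21, 9): e=[60,0,20] → ·  [on edge]
    (6,5)@(13, 11): e=[0,88,-8] → ·  [on edge]
    (8,5)@(17, 11): e=[40,40,0] → █  [on edge]
  covered (12 px):
    · · · · · · · · · · · █
    · · · · · · · · · · █ ·
    · · · · · · · · · █ █ ·
    · · · · · · · · █ █ █ ·
    · · · · · · · █ █ █ · ·
    · · · · · · · · █ █ · ·

Final: [8,6,2]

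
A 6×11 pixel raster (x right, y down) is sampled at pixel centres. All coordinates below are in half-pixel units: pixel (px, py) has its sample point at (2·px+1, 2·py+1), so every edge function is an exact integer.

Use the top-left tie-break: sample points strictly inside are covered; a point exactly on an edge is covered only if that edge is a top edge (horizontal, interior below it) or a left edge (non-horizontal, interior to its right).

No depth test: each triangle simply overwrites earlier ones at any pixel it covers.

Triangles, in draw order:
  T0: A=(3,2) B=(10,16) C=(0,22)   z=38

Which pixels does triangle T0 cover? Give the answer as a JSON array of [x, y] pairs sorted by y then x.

T0:
  2·area = 182
  edge (3, 2)→(10, 16): d=(7,14) right/bottom  bias=-1
  edge (10, 16)→(0, 22): d=(-10,6) right/bottom  bias=-1
  edge (0, 22)→(3, 2): d=(3,-20) top-left  bias=+0
    (1,1)@(3, 3): e=[7,172,3] → █
    (2,1)@(5, 3): e=[-21,160,43] → ·
    (1,2)@(3, 5): e=[21,152,9] → █
    (2,2)@(5, 5): e=[-7,140,49] → ·
    (1,3)@(3, 7): e=[35,132,15] → █
    (2,3)@(5, 7): e=[7,120,55] → █
    (3,3)@(7, 7): e=[-21,108,95] → ·
    (1,4)@(3, 9): e=[49,112,21] → █
    (3,4)@(7, 9): e=[-7,88,101] → ·
    (1,5)@(3, 11): e=[63,92,27] → █
    (3,5)@(7, 11): e=[7,68,107] → █
    (4,5)@(9, 11): e=[-21,56,147] → ·
    (2,9)@(5, 19): e=[91,0,91] → ·  [on edge]
  covered (23 px):
    · · · · · ·
    · █ · · · ·
    · █ · · · ·
    · █ █ · · ·
    · █ █ · · ·
    · █ █ █ · ·
    · █ █ █ · ·
    · █ █ █ █ ·
    █ █ █ █ · ·
    █ █ · · · ·
    █ · · · · ·

Final: [[1,1],[1,2],[1,3],[2,3],[1,4],[2,4],[1,5],[2,5],[3,5],[1,6],[2,6],[3,6],[1,7],[2,7],[3,7],[4,7],[0,8],[1,8],[2,8],[3,8],[0,9],[1,9],[0,10]]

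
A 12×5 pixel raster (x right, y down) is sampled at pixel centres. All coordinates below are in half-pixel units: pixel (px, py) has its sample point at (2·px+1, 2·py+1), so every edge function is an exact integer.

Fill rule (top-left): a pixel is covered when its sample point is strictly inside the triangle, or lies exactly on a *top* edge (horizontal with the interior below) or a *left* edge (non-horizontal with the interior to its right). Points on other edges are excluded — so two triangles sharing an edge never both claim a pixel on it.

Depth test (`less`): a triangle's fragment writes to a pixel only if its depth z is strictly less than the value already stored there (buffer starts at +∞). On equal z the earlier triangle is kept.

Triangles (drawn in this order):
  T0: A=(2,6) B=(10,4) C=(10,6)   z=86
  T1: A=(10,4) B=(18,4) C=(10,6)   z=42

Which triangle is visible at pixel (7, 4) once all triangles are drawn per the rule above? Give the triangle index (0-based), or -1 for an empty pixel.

T0:
  2·area = 16
  edge (2, 6)→(10, 4): d=(8,-2) top-left  bias=+0
  edge (10, 4)→(10, 6): d=(0,2) right/bottom  bias=-1
  edge (10, 6)→(2, 6): d=(-8,0) right/bottom  bias=-1
    (3,2)@(7, 5): e=[2,6,8] → █
    (4,2)@(9, 5): e=[6,2,8] → █
    (5,2)@(11, 5): e=[10,-2,8] → ·
    (3,3)@(7, 7): e=[18,6,-8] → ·
    (4,3)@(9, 7): e=[22,2,-8] → ·
  covered (2 px):
    · · · · · · · · · · · ·
    · · · · · · · · · · · ·
    · · · █ █ · · · · · · ·
    · · · · · · · · · · · ·
    · · · · · · · · · · · ·
T1:
  2·area = 16
  edge (10, 4)→(18, 4): d=(8,0) top-left  bias=+0
  edge (18, 4)→(10, 6): d=(-8,2) right/bottom  bias=-1
  edge (10, 6)→(10, 4): d=(0,-2) top-left  bias=+0
    (5,2)@(11, 5): e=[8,6,2] → █
    (6,2)@(13, 5): e=[8,2,6] → █
    (7,2)@(15, 5): e=[8,-2,10] → ·
    (5,3)@(11, 7): e=[24,-10,2] → ·
    (6,3)@(13, 7): e=[24,-14,6] → ·
  covered (2 px):
    · · · · · · · · · · · ·
    · · · · · · · · · · · ·
    · · · · · █ █ · · · · ·
    · · · · · · · · · · · ·
    · · · · · · · · · · · ·

Z-buffer (winner per pixel, '.' = empty):
  . . . . . . . . . . . .
  . . . . . . . . . . . .
  . . . 0 0 1 1 . . . . .
  . . . . . . . . . . . .
  . . . . . . . . . . . .

Result: -1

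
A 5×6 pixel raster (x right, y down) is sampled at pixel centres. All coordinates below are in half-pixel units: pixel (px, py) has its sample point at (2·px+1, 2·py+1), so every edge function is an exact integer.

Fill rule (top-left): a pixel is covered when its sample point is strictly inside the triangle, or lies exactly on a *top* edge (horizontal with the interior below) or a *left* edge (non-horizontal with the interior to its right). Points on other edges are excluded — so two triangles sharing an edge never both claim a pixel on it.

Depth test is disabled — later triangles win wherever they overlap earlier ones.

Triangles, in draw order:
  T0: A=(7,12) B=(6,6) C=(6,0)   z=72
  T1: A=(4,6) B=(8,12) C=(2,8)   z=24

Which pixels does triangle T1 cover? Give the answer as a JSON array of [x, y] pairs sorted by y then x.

T0:
  2·area = 6
  edge (7, 12)→(6, 6): d=(-1,-6) top-left  bias=+0
  edge (6, 6)→(6, 0): d=(0,-6) top-left  bias=+0
  edge (6, 0)→(7, 12): d=(1,12) right/bottom  bias=-1
  covered (0 px):
    · · · · ·
    · · · · ·
    · · · · ·
    · · · · ·
    · · · · ·
    · · · · ·
T1:
  2·area = 20
  edge (4, 6)→(8, 12): d=(4,6) right/bottom  bias=-1
  edge (8, 12)→(2, 8): d=(-6,-4) top-left  bias=+0
  edge (2, 8)→(4, 6): d=(2,-2) top-left  bias=+0
    (4,0)@(9, 1): e=[-50,70,0] → ·  [on edge]
    (3,1)@(7, 3): e=[-30,50,0] → ·  [on edge]
    (2,2)@(5, 5): e=[-10,30,0] → ·  [on edge]
    (1,3)@(3, 7): e=[10,10,0] → #  [on edge]
    (2,3)@(5, 7): e=[-2,18,4] → ·
    (0,4)@(1, 9): e=[30,-10,0] → ·  [on edge]
    (1,4)@(3, 9): e=[18,-2,4] → ·
    (2,4)@(5, 9): e=[6,6,8] → #
    (3,4)@(7, 9): e=[-6,14,12] → ·
    (2,5)@(5, 11): e=[14,-6,12] → ·
    (3,5)@(7, 11): e=[2,2,16] → #
    (4,5)@(9, 11): e=[-10,10,20] → ·
  covered (3 px):
    · · · · ·
    · · · · ·
    · · · · ·
    · # · · ·
    · · # · ·
    · · · # ·

Result: [[1,3],[2,4],[3,5]]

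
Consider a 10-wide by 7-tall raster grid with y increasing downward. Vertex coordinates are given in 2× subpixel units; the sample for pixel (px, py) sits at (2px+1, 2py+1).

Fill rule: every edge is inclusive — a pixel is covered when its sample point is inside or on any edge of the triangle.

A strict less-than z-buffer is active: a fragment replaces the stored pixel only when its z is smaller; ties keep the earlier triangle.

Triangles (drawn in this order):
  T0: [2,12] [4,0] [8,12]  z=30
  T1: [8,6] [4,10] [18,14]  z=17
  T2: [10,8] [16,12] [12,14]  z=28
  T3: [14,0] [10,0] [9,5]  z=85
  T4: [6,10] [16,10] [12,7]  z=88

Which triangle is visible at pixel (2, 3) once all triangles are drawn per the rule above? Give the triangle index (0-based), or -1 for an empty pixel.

T0:
  2·area = 72
  edge (2, 12)→(4, 0): d=(2,-12) inclusive
  edge (4, 0)→(8, 12): d=(4,12) inclusive
  edge (8, 12)→(2, 12): d=(-6,0) inclusive
    (2,1)@(5, 3): e=[18,0,54] → X  [on edge]
    (3,1)@(7, 3): e=[42,-24,54] → .
    (2,2)@(5, 5): e=[22,8,42] → X
    (3,2)@(7, 5): e=[46,-16,42] → .
    (1,3)@(3, 7): e=[2,40,30] → X
    (3,3)@(7, 7): e=[50,-8,30] → .
    (1,4)@(3, 9): e=[6,48,18] → X
    (3,4)@(7, 9): e=[54,0,18] → X  [on edge]
    (4,4)@(9, 9): e=[78,-24,18] → .
    (1,5)@(3, 11): e=[10,56,6] → X
    (4,5)@(9, 11): e=[82,-16,6] → .
    (1,6)@(3, 13): e=[14,64,-6] → .
  covered (10 px):
    . . . . . . . . . .
    . . X . . . . . . .
    . . X . . . . . . .
    . X X . . . . . . .
    . X X X . . . . . .
    . X X X . . . . . .
    . . . . . . . . . .
T1:
  2·area = 72  (B↔C swapped to make it positive)
  edge (8, 6)→(18, 14): d=(10,8) inclusive
  edge (18, 14)→(4, 10): d=(-14,-4) inclusive
  edge (4, 10)→(8, 6): d=(4,-4) inclusive
    (6,0)@(13, 1): e=[-90,162,0] → .  [on edge]
    (5,1)@(11, 3): e=[-54,126,0] → .  [on edge]
    (4,2)@(9, 5): e=[-18,90,0] → .  [on edge]
    (3,3)@(7, 7): e=[18,54,0] → X  [on edge]
    (4,3)@(9, 7): e=[2,62,8] → X
    (5,3)@(11, 7): e=[-14,70,16] → .
    (2,4)@(5, 9): e=[54,18,0] → X  [on edge]
    (5,4)@(11, 9): e=[6,42,24] → X
    (6,4)@(13, 9): e=[-10,50,32] → .
    (1,5)@(3, 11): e=[90,-18,0] → .  [on edge]
    (2,5)@(5, 11): e=[74,-10,8] → .
    (3,5)@(7, 11): e=[58,-2,16] → .
    (0,6)@(1, 13): e=[126,-54,0] → .  [on edge]
  covered (10 px):
    . . . . . . . . . .
    . . . . . . . . . .
    . . . . . . . . . .
    . . . X X . . . . .
    . . X X X X . . . .
    . . . . X X X . . .
    . . . . . . . X . .
T2:
  2·area = 28
  edge (10, 8)→(16, 12): d=(6,4) inclusive
  edge (16, 12)→(12, 14): d=(-4,2) inclusive
  edge (12, 14)→(10, 8): d=(-2,-6) inclusive
    (4,2)@(9, 5): e=[-14,42,0] → .  [on edge]
    (5,4)@(11, 9): e=[2,22,4] → X
    (6,4)@(13, 9): e=[-6,18,16] → .
    (5,5)@(11, 11): e=[14,14,0] → X  [on edge]
    (6,5)@(13, 11): e=[6,10,12] → X
    (7,5)@(15, 11): e=[-2,6,24] → .
    (5,6)@(11, 13): e=[26,6,-4] → .
    (6,6)@(13, 13): e=[18,2,8] → X
    (7,6)@(15, 13): e=[10,-2,20] → .
  covered (4 px):
    . . . . . . . . . .
    . . . . . . . . . .
    . . . . . . . . . .
    . . . . . . . . . .
    . . . . . X . . . .
    . . . . . X X . . .
    . . . . . . X . . .
T3:
  2·area = 20  (B↔C swapped to make it positive)
  edge (14, 0)→(9, 5): d=(-5,5) inclusive
  edge (9, 5)→(10, 0): d=(1,-5) inclusive
  edge (10, 0)→(14, 0): d=(4,0) inclusive
    (5,0)@(11, 1): e=[10,6,4] → X
    (6,0)@(13, 1): e=[0,16,4] → X  [on edge]
    (7,0)@(15, 1): e=[-10,26,4] → .
    (5,1)@(11, 3): e=[0,8,12] → X  [on edge]
    (6,1)@(13, 3): e=[-10,18,12] → .
    (4,2)@(9, 5): e=[0,0,20] → X  [on edge]
    (5,2)@(11, 5): e=[-10,10,20] → .
    (3,3)@(7, 7): e=[0,-8,28] → .  [on edge]
    (4,3)@(9, 7): e=[-10,2,28] → .
    (2,4)@(5, 9): e=[0,-16,36] → .  [on edge]
    (1,5)@(3, 11): e=[0,-24,44] → .  [on edge]
    (0,6)@(1, 13): e=[0,-32,52] → .  [on edge]
  covered (4 px):
    . . . . . X X . . .
    . . . . . X . . . .
    . . . . X . . . . .
    . . . . . . . . . .
    . . . . . . . . . .
    . . . . . . . . . .
    . . . . . . . . . .
T4:
  2·area = 30  (B↔C swapped to make it positive)
  edge (6, 10)→(12, 7): d=(6,-3) inclusive
  edge (12, 7)→(16, 10): d=(4,3) inclusive
  edge (16, 10)→(6, 10): d=(-10,0) inclusive
    (4,4)@(9, 9): e=[3,17,10] → X
    (5,4)@(11, 9): e=[9,11,10] → X
    (6,4)@(13, 9): e=[15,5,10] → X
    (7,4)@(15, 9): e=[21,-1,10] → .
    (4,5)@(9, 11): e=[15,25,-10] → .
    (5,5)@(11, 11): e=[21,19,-10] → .
    (6,5)@(13, 11): e=[27,13,-10] → .
  covered (3 px):
    . . . . . . . . . .
    . . . . . . . . . .
    . . . . . . . . . .
    . . . . . . . . . .
    . . . . X X X . . .
    . . . . . . . . . .
    . . . . . . . . . .

Z-buffer (winner per pixel, '.' = empty):
  . . . . . 3 3 . . .
  . . 0 . . 3 . . . .
  . . 0 . 3 . . . . .
  . 0 0 1 1 . . . . .
  . 0 1 1 1 1 4 . . .
  . 0 0 0 1 1 1 . . .
  . . . . . . 2 1 . .

Result: 0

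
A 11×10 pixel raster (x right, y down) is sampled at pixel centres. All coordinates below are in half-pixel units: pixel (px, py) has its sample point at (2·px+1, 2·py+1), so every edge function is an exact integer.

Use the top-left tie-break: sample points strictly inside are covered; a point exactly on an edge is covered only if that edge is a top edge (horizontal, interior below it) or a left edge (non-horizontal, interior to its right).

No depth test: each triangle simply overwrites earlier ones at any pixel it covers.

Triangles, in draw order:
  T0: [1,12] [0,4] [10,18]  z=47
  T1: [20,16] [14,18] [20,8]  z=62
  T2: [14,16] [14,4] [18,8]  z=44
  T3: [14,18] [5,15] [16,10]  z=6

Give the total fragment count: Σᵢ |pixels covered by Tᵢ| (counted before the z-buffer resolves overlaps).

T0:
  2·area = 66
  edge (1, 12)→(0, 4): d=(-1,-8) top-left  bias=+0
  edge (0, 4)→(10, 18): d=(10,14) right/bottom  bias=-1
  edge (10, 18)→(1, 12): d=(-9,-6) top-left  bias=+0
    (0,3)@(1, 7): e=[5,16,45] → #
    (1,3)@(3, 7): e=[21,-12,57] → ·
    (0,4)@(1, 9): e=[3,36,27] → #
    (1,4)@(3, 9): e=[19,8,39] → #
    (2,4)@(5, 9): e=[35,-20,51] → ·
    (0,5)@(1, 11): e=[1,56,9] → #
    (2,5)@(5, 11): e=[33,0,33] → ·  [on edge]
    (0,6)@(1, 13): e=[-1,76,-9] → ·
    (1,6)@(3, 13): e=[15,48,3] → #
    (2,6)@(5, 13): e=[31,20,15] → #
    (3,6)@(7, 13): e=[47,-8,27] → ·
    (1,7)@(3, 15): e=[13,68,-15] → ·
  covered (9 px):
    · · · · · · · · · · ·
    · · · · · · · · · · ·
    · · · · · · · · · · ·
    # · · · · · · · · · ·
    # # · · · · · · · · ·
    # # · · · · · · · · ·
    · # # · · · · · · · ·
    · · · # · · · · · · ·
    · · · · # · · · · · ·
    · · · · · · · · · · ·
T1:
  2·area = 48
  edge (20, 16)→(14, 18): d=(-6,2) right/bottom  bias=-1
  edge (14, 18)→(20, 8): d=(6,-10) top-left  bias=+0
  edge (20, 8)→(20, 16): d=(0,8) right/bottom  bias=-1
    (9,5)@(19, 11): e=[32,8,8] → #
    (10,5)@(21, 11): e=[28,28,-8] → ·
    (8,6)@(17, 13): e=[24,0,24] → #  [on edge]
    (10,6)@(21, 13): e=[16,40,-8] → ·
    (8,7)@(17, 15): e=[12,12,24] → #
    (10,7)@(21, 15): e=[4,52,-8] → ·
    (7,8)@(15, 17): e=[4,4,40] → #
    (8,8)@(17, 17): e=[0,24,24] → ·  [on edge]
    (9,8)@(19, 17): e=[-4,44,8] → ·
    (5,9)@(11, 19): e=[0,-24,72] → ·  [on edge]
    (7,9)@(15, 19): e=[-8,16,40] → ·
  covered (6 px):
    · · · · · · · · · · ·
    · · · · · · · · · · ·
    · · · · · · · · · · ·
    · · · · · · · · · · ·
    · · · · · · · · · · ·
    · · · · · · · · · # ·
    · · · · · · · · # # ·
    · · · · · · · · # # ·
    · · · · · · · # · · ·
    · · · · · · · · · · ·
T2:
  2·area = 48
  edge (14, 16)→(14, 4): d=(0,-12) top-left  bias=+0
  edge (14, 4)→(18, 8): d=(4,4) right/bottom  bias=-1
  edge (18, 8)→(14, 16): d=(-4,8) right/bottom  bias=-1
    (5,0)@(11, 1): e=[-36,0,84] → ·  [on edge]
    (6,1)@(13, 3): e=[-12,0,60] → ·  [on edge]
    (7,2)@(15, 5): e=[12,0,36] → ·  [on edge]
    (7,3)@(15, 7): e=[12,8,28] → #
    (8,3)@(17, 7): e=[36,0,12] → ·  [on edge]
    (7,4)@(15, 9): e=[12,16,20] → #
    (8,4)@(17, 9): e=[36,8,4] → #
    (9,4)@(19, 9): e=[60,0,-12] → ·  [on edge]
    (7,5)@(15, 11): e=[12,24,12] → #
    (8,5)@(17, 11): e=[36,16,-4] → ·
    (10,5)@(21, 11): e=[84,0,-36] → ·  [on edge]
    (7,6)@(15, 13): e=[12,32,4] → #
  covered (5 px):
    · · · · · · · · · · ·
    · · · · · · · · · · ·
    · · · · · · · · · · ·
    · · · · · · · # · · ·
    · · · · · · · # # · ·
    · · · · · · · # · · ·
    · · · · · · · # · · ·
    · · · · · · · · · · ·
    · · · · · · · · · · ·
    · · · · · · · · · · ·
T3:
  2·area = 78
  edge (14, 18)→(5, 15): d=(-9,-3) top-left  bias=+0
  edge (5, 15)→(16, 10): d=(11,-5) top-left  bias=+0
  edge (16, 10)→(14, 18): d=(-2,8) right/bottom  bias=-1
    (7,5)@(15, 11): e=[66,6,6] → #
    (8,5)@(17, 11): e=[72,16,-10] → ·
    (5,6)@(11, 13): e=[36,8,34] → #
    (6,6)@(13, 13): e=[42,18,18] → #
    (8,6)@(17, 13): e=[54,38,-14] → ·
    (2,7)@(5, 15): e=[0,0,78] → #  [on edge]
    (3,7)@(7, 15): e=[6,10,62] → #
    (4,7)@(9, 15): e=[12,20,46] → #
    (7,7)@(15, 15): e=[30,50,-2] → ·
    (2,8)@(5, 17): e=[-18,22,74] → ·
    (3,8)@(7, 17): e=[-12,32,58] → ·
    (4,8)@(9, 17): e=[-6,42,42] → ·
    (5,8)@(11, 17): e=[0,52,26] → #  [on edge]
    (8,9)@(17, 19): e=[0,104,-26] → ·  [on edge]
  covered (11 px):
    · · · · · · · · · · ·
    · · · · · · · · · · ·
    · · · · · · · · · · ·
    · · · · · · · · · · ·
    · · · · · · · · · · ·
    · · · · · · · # · · ·
    · · · · · # # # · · ·
    · · # # # # # · · · ·
    · · · · · # # · · · ·
    · · · · · · · · · · ·

Answer: 31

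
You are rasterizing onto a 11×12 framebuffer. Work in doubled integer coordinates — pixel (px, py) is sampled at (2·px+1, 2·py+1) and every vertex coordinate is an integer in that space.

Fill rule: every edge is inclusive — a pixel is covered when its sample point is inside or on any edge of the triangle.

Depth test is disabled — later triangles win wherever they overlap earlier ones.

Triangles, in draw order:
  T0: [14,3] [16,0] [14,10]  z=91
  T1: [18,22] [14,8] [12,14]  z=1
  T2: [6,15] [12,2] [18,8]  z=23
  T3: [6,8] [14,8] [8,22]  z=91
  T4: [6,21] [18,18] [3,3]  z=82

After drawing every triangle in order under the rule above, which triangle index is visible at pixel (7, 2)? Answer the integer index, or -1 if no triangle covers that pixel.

T0:
  2·area = 14
  edge (14, 3)→(16, 0): d=(2,-3) inclusive
  edge (16, 0)→(14, 10): d=(-2,10) inclusive
  edge (14, 10)→(14, 3): d=(0,-7) inclusive
    (7,1)@(15, 3): e=[3,4,7] → X
    (8,1)@(17, 3): e=[9,-16,21] → .
    (7,2)@(15, 5): e=[7,0,7] → X  [on edge]
    (8,2)@(17, 5): e=[13,-20,21] → .
    (7,3)@(15, 7): e=[11,-4,7] → .
    (6,7)@(13, 15): e=[21,0,-7] → .  [on edge]
  covered (2 px):
    . . . . . . . . . . .
    . . . . . . . X . . .
    . . . . . . . X . . .
    . . . . . . . . . . .
    . . . . . . . . . . .
    . . . . . . . . . . .
    . . . . . . . . . . .
    . . . . . . . . . . .
    . . . . . . . . . . .
    . . . . . . . . . . .
    . . . . . . . . . . .
    . . . . . . . . . . .
T1:
  2·area = 52  (B↔C swapped to make it positive)
  edge (18, 22)→(12, 14): d=(-6,-8) inclusive
  edge (12, 14)→(14, 8): d=(2,-6) inclusive
  edge (14, 8)→(18, 22): d=(4,14) inclusive
    (7,2)@(15, 5): e=[78,0,-26] → .  [on edge]
    (6,5)@(13, 11): e=[26,0,26] → X  [on edge]
    (7,5)@(15, 11): e=[42,12,-2] → .
    (6,6)@(13, 13): e=[14,4,34] → X
    (7,6)@(15, 13): e=[30,16,6] → X
    (8,6)@(17, 13): e=[46,28,-22] → .
    (6,7)@(13, 15): e=[2,8,42] → X
    (8,7)@(17, 15): e=[34,32,-14] → .
    (5,8)@(11, 17): e=[-26,0,78] → .  [on edge]
    (6,8)@(13, 17): e=[-10,12,50] → .
    (7,8)@(15, 17): e=[6,24,22] → X
    (8,8)@(17, 17): e=[22,36,-6] → .
    (4,11)@(9, 23): e=[-78,0,130] → .  [on edge]
  covered (7 px):
    . . . . . . . . . . .
    . . . . . . . . . . .
    . . . . . . . . . . .
    . . . . . . . . . . .
    . . . . . . . . . . .
    . . . . . . X . . . .
    . . . . . . X X . . .
    . . . . . . X X . . .
    . . . . . . . X . . .
    . . . . . . . . X . .
    . . . . . . . . . . .
    . . . . . . . . . . .
T2:
  2·area = 114
  edge (6, 15)→(12, 2): d=(6,-13) inclusive
  edge (12, 2)→(18, 8): d=(6,6) inclusive
  edge (18, 8)→(6, 15): d=(-12,7) inclusive
    (5,0)@(11, 1): e=[-19,0,133] → .  [on edge]
    (6,1)@(13, 3): e=[19,0,95] → X  [on edge]
    (7,1)@(15, 3): e=[45,-12,81] → .
    (5,2)@(11, 5): e=[5,24,85] → X
    (7,2)@(15, 5): e=[57,0,57] → X  [on edge]
    (8,2)@(17, 5): e=[83,-12,43] → .
    (5,3)@(11, 7): e=[17,36,61] → X
    (8,3)@(17, 7): e=[95,0,19] → X  [on edge]
    (9,3)@(19, 7): e=[121,-12,5] → .
    (4,4)@(9, 9): e=[3,60,51] → X
    (8,4)@(17, 9): e=[107,12,-5] → .
    (9,4)@(19, 9): e=[133,0,-19] → .  [on edge]
    (10,5)@(21, 11): e=[171,0,-57] → .  [on edge]
  covered (16 px):
    . . . . . . . . . . .
    . . . . . . X . . . .
    . . . . . X X X . . .
    . . . . . X X X X . .
    . . . . X X X X . . .
    . . . . X X . . . . .
    . . . X X . . . . . .
    . . . . . . . . . . .
    . . . . . . . . . . .
    . . . . . . . . . . .
    . . . . . . . . . . .
    . . . . . . . . . . .
T3:
  2·area = 112
  edge (6, 8)→(14, 8): d=(8,0) inclusive
  edge (14, 8)→(8, 22): d=(-6,14) inclusive
  edge (8, 22)→(6, 8): d=(-2,-14) inclusive
    (2,0)@(5, 1): e=[-56,168,0] → .  [on edge]
    (8,0)@(17, 1): e=[-56,0,168] → .  [on edge]
    (3,4)@(7, 9): e=[8,92,12] → X
    (4,4)@(9, 9): e=[8,64,40] → X
    (5,4)@(11, 9): e=[8,36,68] → X
    (6,4)@(13, 9): e=[8,8,96] → X
    (7,4)@(15, 9): e=[8,-20,124] → .
    (3,5)@(7, 11): e=[24,80,8] → X
    (6,5)@(13, 11): e=[24,-4,92] → .
    (3,6)@(7, 13): e=[40,68,4] → X
    (6,6)@(13, 13): e=[40,-16,88] → .
    (3,7)@(7, 15): e=[56,56,0] → X  [on edge]
    (5,7)@(11, 15): e=[56,0,56] → X  [on edge]
  covered (15 px):
    . . . . . . . . . . .
    . . . . . . . . . . .
    . . . . . . . . . . .
    . . . . . . . . . . .
    . . . X X X X . . . .
    . . . X X X . . . . .
    . . . X X X . . . . .
    . . . X X X . . . . .
    . . . . X . . . . . .
    . . . . X . . . . . .
    . . . . . . . . . . .
    . . . . . . . . . . .
T4:
  2·area = 225  (B↔C swapped to make it positive)
  edge (6, 21)→(3, 3): d=(-3,-18) inclusive
  edge (3, 3)→(18, 18): d=(15,15) inclusive
  edge (18, 18)→(6, 21): d=(-12,3) inclusive
    (0,0)@(1, 1): e=[-30,0,255] → .  [on edge]
    (1,1)@(3, 3): e=[0,0,225] → X  [on edge]
    (2,1)@(5, 3): e=[36,-30,219] → .
    (1,2)@(3, 5): e=[-6,30,201] → .
    (2,2)@(5, 5): e=[30,0,195] → X  [on edge]
    (3,2)@(7, 5): e=[66,-30,189] → .
    (2,3)@(5, 7): e=[24,30,171] → X
    (3,3)@(7, 7): e=[60,0,165] → X  [on edge]
    (4,3)@(9, 7): e=[96,-30,159] → .
    (2,4)@(5, 9): e=[18,60,147] → X
    (4,4)@(9, 9): e=[90,0,135] → X  [on edge]
    (5,4)@(11, 9): e=[126,-30,129] → .
    (5,5)@(11, 11): e=[120,0,105] → X  [on edge]
    (6,6)@(13, 13): e=[150,0,75] → X  [on edge]
    (2,7)@(5, 15): e=[0,150,75] → X  [on edge]
    (7,7)@(15, 15): e=[180,0,45] → X  [on edge]
    (8,8)@(17, 17): e=[210,0,15] → X  [on edge]
    (9,9)@(19, 19): e=[240,0,-15] → .  [on edge]
    (10,10)@(21, 21): e=[270,0,-45] → .  [on edge]
  covered (32 px):
    . . . . . . . . . . .
    . X . . . . . . . . .
    . . X . . . . . . . .
    . . X X . . . . . . .
    . . X X X . . . . . .
    . . X X X X . . . . .
    . . X X X X X . . . .
    . . X X X X X X . . .
    . . . X X X X X X . .
    . . . X X X X . . . .
    . . . . . . . . . . .
    . . . . . . . . . . .

Z-buffer (winner per pixel, '.' = empty):
  . . . . . . . . . . .
  . 4 . . . . 2 0 . . .
  . . 4 . . 2 2 2 . . .
  . . 4 4 . 2 2 2 2 . .
  . . 4 4 4 3 3 2 . . .
  . . 4 4 4 4 1 . . . .
  . . 4 4 4 4 4 1 . . .
  . . 4 4 4 4 4 4 . . .
  . . . 4 4 4 4 4 4 . .
  . . . 4 4 4 4 . 1 . .
  . . . . . . . . . . .
  . . . . . . . . . . .

Result: 2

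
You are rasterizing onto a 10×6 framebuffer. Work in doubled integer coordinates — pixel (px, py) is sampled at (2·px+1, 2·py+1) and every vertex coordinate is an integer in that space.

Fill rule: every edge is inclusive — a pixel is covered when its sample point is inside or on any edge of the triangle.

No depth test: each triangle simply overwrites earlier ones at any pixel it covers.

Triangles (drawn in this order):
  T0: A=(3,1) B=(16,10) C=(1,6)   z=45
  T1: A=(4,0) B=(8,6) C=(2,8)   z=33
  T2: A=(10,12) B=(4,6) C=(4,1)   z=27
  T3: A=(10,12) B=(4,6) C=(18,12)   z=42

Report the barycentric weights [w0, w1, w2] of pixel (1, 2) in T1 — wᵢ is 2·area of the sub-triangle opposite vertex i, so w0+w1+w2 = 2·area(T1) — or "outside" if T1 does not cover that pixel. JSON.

T0:
  2·area = 83
  edge (3, 1)→(16, 10): d=(13,9) inclusive
  edge (16, 10)→(1, 6): d=(-15,-4) inclusive
  edge (1, 6)→(3, 1): d=(2,-5) inclusive
    (1,0)@(3, 1): e=[0,83,0] → X  [on edge]
    (2,0)@(5, 1): e=[-18,91,10] → .
    (1,1)@(3, 3): e=[26,53,4] → X
    (2,1)@(5, 3): e=[8,61,14] → X
    (3,1)@(7, 3): e=[-10,69,24] → .
    (1,2)@(3, 5): e=[52,23,8] → X
    (3,2)@(7, 5): e=[16,39,28] → X
    (4,2)@(9, 5): e=[-2,47,38] → .
    (1,3)@(3, 7): e=[78,-7,12] → .
    (2,3)@(5, 7): e=[60,1,22] → X
    (4,3)@(9, 7): e=[24,17,42] → X
    (5,3)@(11, 7): e=[6,25,52] → X
  covered (11 px):
    . X . . . . . . . .
    . X X . . . . . . .
    . X X X . . . . . .
    . . X X X X . . . .
    . . . . . . X . . .
    . . . . . . . . . .
T1:
  2·area = 44
  edge (4, 0)→(8, 6): d=(4,6) inclusive
  edge (8, 6)→(2, 8): d=(-6,2) inclusive
  edge (2, 8)→(4, 0): d=(2,-8) inclusive
    (2,1)@(5, 3): e=[6,24,14] → X
    (3,1)@(7, 3): e=[-6,20,30] → .
    (8,1)@(17, 3): e=[-66,0,110] → .  [on edge]
    (1,2)@(3, 5): e=[26,16,2] → X
    (3,2)@(7, 5): e=[2,8,34] → X
    (4,2)@(9, 5): e=[-10,4,50] → .
    (5,2)@(11, 5): e=[-22,0,66] → .  [on edge]
    (1,3)@(3, 7): e=[34,4,6] → X
    (2,3)@(5, 7): e=[22,0,22] → X  [on edge]
    (3,3)@(7, 7): e=[10,-4,38] → .
    (1,4)@(3, 9): e=[42,-8,10] → .
    (2,4)@(5, 9): e=[30,-12,26] → .
  covered (6 px):
    . . . . . . . . . .
    . . X . . . . . . .
    . X X X . . . . . .
    . X X . . . . . . .
    . . . . . . . . . .
    . . . . . . . . . .
T2:
  2·area = 30
  edge (10, 12)→(4, 6): d=(-6,-6) inclusive
  edge (4, 6)→(4, 1): d=(0,-5) inclusive
  edge (4, 1)→(10, 12): d=(6,11) inclusive
    (0,1)@(1, 3): e=[0,-15,45] → .  [on edge]
    (2,1)@(5, 3): e=[24,5,1] → X
    (3,1)@(7, 3): e=[36,15,-21] → .
    (1,2)@(3, 5): e=[0,-5,35] → .  [on edge]
    (2,2)@(5, 5): e=[12,5,13] → X
    (3,2)@(7, 5): e=[24,15,-9] → .
    (2,3)@(5, 7): e=[0,5,25] → X  [on edge]
    (3,3)@(7, 7): e=[12,15,3] → X
    (4,3)@(9, 7): e=[24,25,-19] → .
    (2,4)@(5, 9): e=[-12,5,37] → .
    (3,4)@(7, 9): e=[0,15,15] → X  [on edge]
    (4,4)@(9, 9): e=[12,25,-7] → .
    (4,5)@(9, 11): e=[0,25,5] → X  [on edge]
  covered (6 px):
    . . . . . . . . . .
    . . X . . . . . . .
    . . X . . . . . . .
    . . X X . . . . . .
    . . . X . . . . . .
    . . . . X . . . . .
T3:
  2·area = 48
  edge (10, 12)→(4, 6): d=(-6,-6) inclusive
  edge (4, 6)→(18, 12): d=(14,6) inclusive
  edge (18, 12)→(10, 12): d=(-8,0) inclusive
    (0,1)@(1, 3): e=[0,-24,72] → .  [on edge]
    (1,2)@(3, 5): e=[0,-8,56] → .  [on edge]
    (2,3)@(5, 7): e=[0,8,40] → X  [on edge]
    (3,3)@(7, 7): e=[12,-4,40] → .
    (2,4)@(5, 9): e=[-12,36,24] → .
    (3,4)@(7, 9): e=[0,24,24] → X  [on edge]
    (4,4)@(9, 9): e=[12,12,24] → X
    (5,4)@(11, 9): e=[24,0,24] → X  [on edge]
    (6,4)@(13, 9): e=[36,-12,24] → .
    (3,5)@(7, 11): e=[-12,52,8] → .
    (4,5)@(9, 11): e=[0,40,8] → X  [on edge]
    (6,5)@(13, 11): e=[24,16,8] → X
  covered (8 px):
    . . . . . . . . . .
    . . . . . . . . . .
    . . . . . . . . . .
    . . X . . . . . . .
    . . . X X X . . . .
    . . . . X X X X . .

Result: [16,2,26]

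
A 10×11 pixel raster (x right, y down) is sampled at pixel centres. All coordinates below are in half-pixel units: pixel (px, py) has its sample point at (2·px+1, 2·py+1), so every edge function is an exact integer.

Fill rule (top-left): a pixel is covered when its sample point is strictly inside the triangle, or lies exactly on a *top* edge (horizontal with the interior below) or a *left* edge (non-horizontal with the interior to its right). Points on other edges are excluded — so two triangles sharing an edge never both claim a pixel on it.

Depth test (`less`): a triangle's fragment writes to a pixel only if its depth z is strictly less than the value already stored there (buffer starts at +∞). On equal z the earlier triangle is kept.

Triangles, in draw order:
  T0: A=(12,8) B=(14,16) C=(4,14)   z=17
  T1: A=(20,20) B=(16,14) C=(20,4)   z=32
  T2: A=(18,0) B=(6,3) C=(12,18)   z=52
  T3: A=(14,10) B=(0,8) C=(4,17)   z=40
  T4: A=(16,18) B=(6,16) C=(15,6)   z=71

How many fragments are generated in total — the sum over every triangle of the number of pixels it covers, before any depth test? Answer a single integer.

T0:
  2·area = 76
  edge (12, 8)→(14, 16): d=(2,8) right/bottom  bias=-1
  edge (14, 16)→(4, 14): d=(-10,-2) top-left  bias=+0
  edge (4, 14)→(12, 8): d=(8,-6) top-left  bias=+0
    (5,4)@(11, 9): e=[10,64,2] → X
    (6,4)@(13, 9): e=[-6,68,14] → .
    (4,5)@(9, 11): e=[30,40,6] → X
    (6,5)@(13, 11): e=[-2,48,30] → .
    (3,6)@(7, 13): e=[50,16,10] → X
    (6,6)@(13, 13): e=[2,28,46] → X
    (7,6)@(15, 13): e=[-14,32,58] → .
    (3,7)@(7, 15): e=[54,-4,26] → .
    (4,7)@(9, 15): e=[38,0,38] → X  [on edge]
    (7,7)@(15, 15): e=[-10,12,74] → .
    (4,8)@(9, 17): e=[42,-20,54] → .
    (5,8)@(11, 17): e=[26,-16,66] → .
    (9,8)@(19, 17): e=[-38,0,114] → .  [on edge]
  covered (10 px):
    . . . . . . . . . .
    . . . . . . . . . .
    . . . . . . . . . .
    . . . . . . . . . .
    . . . . . X . . . .
    . . . . X X . . . .
    . . . X X X X . . .
    . . . . X X X . . .
    . . . . . . . . . .
    . . . . . . . . . .
    . . . . . . . . . .
T1:
  2·area = 64
  edge (20, 20)→(16, 14): d=(-4,-6) top-left  bias=+0
  edge (16, 14)→(20, 4): d=(4,-10) top-left  bias=+0
  edge (20, 4)→(20, 20): d=(0,16) right/bottom  bias=-1
    (9,3)@(19, 7): e=[46,2,16] → X
    (9,4)@(19, 9): e=[38,10,16] → X
    (9,5)@(19, 11): e=[30,18,16] → X
    (8,6)@(17, 13): e=[10,6,48] → X
    (8,7)@(17, 15): e=[2,14,48] → X
    (8,8)@(17, 17): e=[-6,22,48] → .
    (9,8)@(19, 17): e=[6,42,16] → X
    (9,9)@(19, 19): e=[-2,50,16] → .
  covered (8 px):
    . . . . . . . . . .
    . . . . . . . . . .
    . . . . . . . . . .
    . . . . . . . . . X
    . . . . . . . . . X
    . . . . . . . . . X
    . . . . . . . . X X
    . . . . . . . . X X
    . . . . . . . . . X
    . . . . . . . . . .
    . . . . . . . . . .
T2:
  2·area = 198  (B↔C swapped to make it positive)
  edge (18, 0)→(12, 18): d=(-6,18) right/bottom  bias=-1
  edge (12, 18)→(6, 3): d=(-6,-15) top-left  bias=+0
  edge (6, 3)→(18, 0): d=(12,-3) top-left  bias=+0
    (7,0)@(15, 1): e=[48,147,3] → X
    (8,0)@(17, 1): e=[12,177,9] → X
    (9,0)@(19, 1): e=[-24,207,15] → .
    (3,1)@(7, 3): e=[180,15,3] → X
    (4,1)@(9, 3): e=[144,45,9] → X
    (5,1)@(11, 3): e=[108,75,15] → X
    (6,1)@(13, 3): e=[72,105,21] → X
    (8,1)@(17, 3): e=[0,165,33] → .  [on edge]
    (3,2)@(7, 5): e=[168,3,27] → X
    (8,2)@(17, 5): e=[-12,153,57] → .
    (3,3)@(7, 7): e=[156,-9,51] → .
    (4,3)@(9, 7): e=[120,21,57] → X
    (7,4)@(15, 9): e=[0,99,99] → .  [on edge]
    (6,7)@(13, 15): e=[0,33,165] → .  [on edge]
    (5,10)@(11, 21): e=[0,-33,231] → .  [on edge]
  covered (24 px):
    . . . . . . . X X .
    . . . X X X X X . .
    . . . X X X X X . .
    . . . . X X X X . .
    . . . . X X X . . .
    . . . . . X X . . .
    . . . . . X X . . .
    . . . . . X . . . .
    . . . . . . . . . .
    . . . . . . . . . .
    . . . . . . . . . .
T3:
  2·area = 118  (B↔C swapped to make it positive)
  edge (14, 10)→(4, 17): d=(-10,7) right/bottom  bias=-1
  edge (4, 17)→(0, 8): d=(-4,-9) top-left  bias=+0
  edge (0, 8)→(14, 10): d=(14,2) right/bottom  bias=-1
    (0,4)@(1, 9): e=[101,5,12] → X
    (1,4)@(3, 9): e=[87,23,8] → X
    (2,4)@(5, 9): e=[73,41,4] → X
    (3,4)@(7, 9): e=[59,59,0] → .  [on edge]
    (0,5)@(1, 11): e=[81,-3,40] → .
    (1,5)@(3, 11): e=[67,15,36] → X
    (3,5)@(7, 11): e=[39,51,28] → X
    (4,5)@(9, 11): e=[25,69,24] → X
    (5,5)@(11, 11): e=[11,87,20] → X
    (6,5)@(13, 11): e=[-3,105,16] → .
    (1,6)@(3, 13): e=[47,7,64] → X
    (5,6)@(11, 13): e=[-9,79,48] → .
  covered (13 px):
    . . . . . . . . . .
    . . . . . . . . . .
    . . . . . . . . . .
    . . . . . . . . . .
    X X X . . . . . . .
    . X X X X X . . . .
    . X X X X . . . . .
    . . X . . . . . . .
    . . . . . . . . . .
    . . . . . . . . . .
    . . . . . . . . . .
T4:
  2·area = 118
  edge (16, 18)→(6, 16): d=(-10,-2) top-left  bias=+0
  edge (6, 16)→(15, 6): d=(9,-10) top-left  bias=+0
  edge (15, 6)→(16, 18): d=(1,12) right/bottom  bias=-1
    (7,3)@(15, 7): e=[108,9,1] → X
    (8,3)@(17, 7): e=[112,29,-23] → .
    (6,4)@(13, 9): e=[84,7,27] → X
    (8,4)@(17, 9): e=[92,47,-21] → .
    (5,5)@(11, 11): e=[60,5,53] → X
    (8,5)@(17, 11): e=[72,65,-19] → .
    (4,6)@(9, 13): e=[36,3,79] → X
    (8,6)@(17, 13): e=[52,83,-17] → .
    (0,7)@(1, 15): e=[0,-59,177] → .  [on edge]
    (3,7)@(7, 15): e=[12,1,105] → X
    (8,7)@(17, 15): e=[32,101,-15] → .
    (3,8)@(7, 17): e=[-8,19,107] → .
    (5,8)@(11, 17): e=[0,59,59] → X  [on edge]
  covered (18 px):
    . . . . . . . . . .
    . . . . . . . . . .
    . . . . . . . . . .
    . . . . . . . X . .
    . . . . . . X X . .
    . . . . . X X X . .
    . . . . X X X X . .
    . . . X X X X X . .
    . . . . . X X X . .
    . . . . . . . . . .
    . . . . . . . . . .

Result: 73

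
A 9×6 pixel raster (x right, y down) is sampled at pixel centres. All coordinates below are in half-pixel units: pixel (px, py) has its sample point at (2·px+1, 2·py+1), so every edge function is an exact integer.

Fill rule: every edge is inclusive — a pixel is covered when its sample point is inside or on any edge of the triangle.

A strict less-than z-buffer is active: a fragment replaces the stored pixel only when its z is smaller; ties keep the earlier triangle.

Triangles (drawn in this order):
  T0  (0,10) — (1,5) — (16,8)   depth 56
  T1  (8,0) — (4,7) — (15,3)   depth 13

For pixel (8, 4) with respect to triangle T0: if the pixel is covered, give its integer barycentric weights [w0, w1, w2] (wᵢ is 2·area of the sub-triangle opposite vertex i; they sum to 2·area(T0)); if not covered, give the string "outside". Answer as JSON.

T0:
  2·area = 78
  edge (0, 10)→(1, 5): d=(1,-5) inclusive
  edge (1, 5)→(16, 8): d=(15,3) inclusive
  edge (16, 8)→(0, 10): d=(-16,2) inclusive
    (0,2)@(1, 5): e=[0,0,78] → X  [on edge]
    (1,2)@(3, 5): e=[10,-6,74] → .
    (0,3)@(1, 7): e=[2,30,46] → X
    (1,3)@(3, 7): e=[12,24,42] → X
    (2,3)@(5, 7): e=[22,18,38] → X
    (3,3)@(7, 7): e=[32,12,34] → X
    (4,3)@(9, 7): e=[42,6,30] → X
    (5,3)@(11, 7): e=[52,0,26] → X  [on edge]
    (6,3)@(13, 7): e=[62,-6,22] → .
    (0,4)@(1, 9): e=[4,60,14] → X
    (4,4)@(9, 9): e=[44,36,-2] → .
    (5,4)@(11, 9): e=[54,30,-6] → .
  covered (11 px):
    . . . . . . . . .
    . . . . . . . . .
    X . . . . . . . .
    X X X X X X . . .
    X X X X . . . . .
    . . . . . . . . .
T1:
  2·area = 61  (B↔C swapped to make it positive)
  edge (8, 0)→(15, 3): d=(7,3) inclusive
  edge (15, 3)→(4, 7): d=(-11,4) inclusive
  edge (4, 7)→(8, 0): d=(4,-7) inclusive
    (4,0)@(9, 1): e=[4,46,11] → X
    (5,0)@(11, 1): e=[-2,38,25] → .
    (3,1)@(7, 3): e=[24,32,5] → X
    (5,1)@(11, 3): e=[12,16,33] → X
    (6,1)@(13, 3): e=[6,8,47] → X
    (7,1)@(15, 3): e=[0,0,61] → X  [on edge]
    (8,1)@(17, 3): e=[-6,-8,75] → .
    (3,2)@(7, 5): e=[38,10,13] → X
    (5,2)@(11, 5): e=[26,-6,41] → .
    (6,2)@(13, 5): e=[20,-14,55] → .
    (7,2)@(15, 5): e=[14,-22,69] → .
    (3,3)@(7, 7): e=[52,-12,21] → .
  covered (8 px):
    . . . . X . . . .
    . . . X X X X X .
    . . . X X . . . .
    . . . . . . . . .
    . . . . . . . . .
    . . . . . . . . .

Final: "outside"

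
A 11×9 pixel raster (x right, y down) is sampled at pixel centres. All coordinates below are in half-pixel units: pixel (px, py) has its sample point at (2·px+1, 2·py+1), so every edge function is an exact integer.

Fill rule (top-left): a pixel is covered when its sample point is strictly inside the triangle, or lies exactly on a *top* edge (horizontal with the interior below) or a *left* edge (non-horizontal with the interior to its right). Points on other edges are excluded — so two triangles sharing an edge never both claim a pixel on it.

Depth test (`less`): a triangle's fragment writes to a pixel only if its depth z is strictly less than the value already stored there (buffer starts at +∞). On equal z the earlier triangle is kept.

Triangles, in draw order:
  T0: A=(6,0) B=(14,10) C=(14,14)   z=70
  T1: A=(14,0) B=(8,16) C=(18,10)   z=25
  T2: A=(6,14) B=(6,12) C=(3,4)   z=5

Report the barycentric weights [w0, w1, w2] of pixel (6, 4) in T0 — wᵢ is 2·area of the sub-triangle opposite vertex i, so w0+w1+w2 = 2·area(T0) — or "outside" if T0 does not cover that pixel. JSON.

T0:
  2·area = 32
  edge (6, 0)→(14, 10): d=(8,10) right/bottom  bias=-1
  edge (14, 10)→(14, 14): d=(0,4) right/bottom  bias=-1
  edge (14, 14)→(6, 0): d=(-8,-14) top-left  bias=+0
    (4,2)@(9, 5): e=[10,20,2] → █
    (5,2)@(11, 5): e=[-10,12,30] → ·
    (4,3)@(9, 7): e=[26,20,-14] → ·
    (5,3)@(11, 7): e=[6,12,14] → █
    (6,3)@(13, 7): e=[-14,4,42] → ·
    (5,4)@(11, 9): e=[22,12,-2] → ·
    (6,4)@(13, 9): e=[2,4,26] → █
    (7,4)@(15, 9): e=[-18,-4,54] → ·
    (6,5)@(13, 11): e=[18,4,10] → █
    (7,5)@(15, 11): e=[-2,-4,38] → ·
    (6,6)@(13, 13): e=[34,4,-6] → ·
  covered (4 px):
    · · · · · · · · · · ·
    · · · · · · · · · · ·
    · · · · █ · · · · · ·
    · · · · · █ · · · · ·
    · · · · · · █ · · · ·
    · · · · · · █ · · · ·
    · · · · · · · · · · ·
    · · · · · · · · · · ·
    · · · · · · · · · · ·
T1:
  2·area = 124  (B↔C swapped to make it positive)
  edge (14, 0)→(18, 10): d=(4,10) right/bottom  bias=-1
  edge (18, 10)→(8, 16): d=(-10,6) right/bottom  bias=-1
  edge (8, 16)→(14, 0): d=(6,-16) top-left  bias=+0
    (6,1)@(13, 3): e=[22,100,2] → █
    (7,1)@(15, 3): e=[2,88,34] → █
    (8,1)@(17, 3): e=[-18,76,66] → ·
    (6,2)@(13, 5): e=[30,80,14] → █
    (8,2)@(17, 5): e=[-10,56,78] → ·
    (6,3)@(13, 7): e=[38,60,26] → █
    (8,3)@(17, 7): e=[-2,36,90] → ·
    (5,4)@(11, 9): e=[66,52,6] → █
    (8,4)@(17, 9): e=[6,16,102] → █
    (9,4)@(19, 9): e=[-14,4,134] → ·
    (5,5)@(11, 11): e=[74,32,18] → █
    (8,5)@(17, 11): e=[14,-4,114] → ·
    (6,6)@(13, 13): e=[62,0,62] → ·  [on edge]
  covered (15 px):
    · · · · · · · · · · ·
    · · · · · · █ █ · · ·
    · · · · · · █ █ · · ·
    · · · · · · █ █ · · ·
    · · · · · █ █ █ █ · ·
    · · · · · █ █ █ · · ·
    · · · · · █ · · · · ·
    · · · · █ · · · · · ·
    · · · · · · · · · · ·
T2:
  2·area = 6  (B↔C swapped to make it positive)
  edge (6, 14)→(3, 4): d=(-3,-10) top-left  bias=+0
  edge (3, 4)→(6, 12): d=(3,8) right/bottom  bias=-1
  edge (6, 12)→(6, 14): d=(0,2) right/bottom  bias=-1
  covered (0 px):
    · · · · · · · · · · ·
    · · · · · · · · · · ·
    · · · · · · · · · · ·
    · · · · · · · · · · ·
    · · · · · · · · · · ·
    · · · · · · · · · · ·
    · · · · · · · · · · ·
    · · · · · · · · · · ·
    · · · · · · · · · · ·

Result: [4,26,2]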